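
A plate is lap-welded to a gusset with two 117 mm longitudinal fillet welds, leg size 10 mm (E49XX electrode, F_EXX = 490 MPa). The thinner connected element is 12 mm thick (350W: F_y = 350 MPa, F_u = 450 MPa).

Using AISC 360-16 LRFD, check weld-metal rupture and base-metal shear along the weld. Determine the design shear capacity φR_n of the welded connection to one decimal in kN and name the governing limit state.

Weld metal: throat = 0.707×10 = 7.07 mm, L = 2×117 = 234 mm. φR_n = 0.75 × 0.6 × 490 × 7.07 × 234 = 364.8 kN.
Base metal shear (12 mm plate): yield φR_n = 1.0×0.6×350×12×234 = 589.7 kN; rupture φR_n = 0.75×0.6×450×12×234 = 568.6 kN; take 568.6 kN (rupture).
Governing: min(364.8, 568.6) = 364.8 kN → weld metal.

364.8 kN (weld metal governs)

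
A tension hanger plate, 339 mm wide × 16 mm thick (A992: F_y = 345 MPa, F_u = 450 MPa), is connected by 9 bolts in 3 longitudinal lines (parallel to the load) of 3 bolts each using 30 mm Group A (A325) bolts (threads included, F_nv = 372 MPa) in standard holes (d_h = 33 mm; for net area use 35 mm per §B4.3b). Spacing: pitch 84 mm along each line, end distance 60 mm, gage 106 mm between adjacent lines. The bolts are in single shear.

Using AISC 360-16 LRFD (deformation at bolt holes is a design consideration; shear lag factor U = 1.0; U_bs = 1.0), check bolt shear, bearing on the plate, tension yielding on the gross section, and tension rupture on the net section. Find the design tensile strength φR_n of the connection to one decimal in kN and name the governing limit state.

Bolt shear: A_b = π(30)²/4 = 706.86 mm². φR_n = 0.75 × 372 × 706.86 × 9 × 1 = 1774.9 kN.
Bearing (16 mm plate, F_u = 450 MPa): end bolts L_c = 60 − 33/2 = 43.5, R_n = min(1.2×43.5×16×450, 2.4×30×16×450) = 375.84 kN/bolt; interior L_c = 84 − 33 = 51, R_n = 440.64 kN/bolt. φR_n = 0.75 × (3×375.84 + 6×440.64) = 2828.5 kN.
Tension yield (gross): A_g = 339×16 = 5424 mm². φR_n = 0.90 × 345 × 5424 = 1684.2 kN.
Tension rupture (net): A_n = (339 − 3×35)×16 = 3744 mm² (U = 1.0, A_e = A_n). φR_n = 0.75 × 450 × 3744 = 1263.6 kN.
Governing: min(1774.9, 2828.5, 1684.2, 1263.6) = 1263.6 kN → net-section rupture.

1263.6 kN (net-section rupture governs)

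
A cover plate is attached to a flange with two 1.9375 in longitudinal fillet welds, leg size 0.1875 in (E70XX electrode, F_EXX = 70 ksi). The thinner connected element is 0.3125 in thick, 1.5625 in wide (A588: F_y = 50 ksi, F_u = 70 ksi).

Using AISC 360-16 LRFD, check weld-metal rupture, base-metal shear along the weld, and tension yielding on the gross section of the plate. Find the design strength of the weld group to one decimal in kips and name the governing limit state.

16.2 kips (weld metal governs)

Weld metal: throat = 0.707×0.1875 = 0.13256 in, L = 2×1.9375 = 3.875 in. φR_n = 0.75 × 0.6 × 70 × 0.13256 × 3.875 = 16.2 kips.
Base metal shear (0.3125 in plate): yield φR_n = 1.0×0.6×50×0.3125×3.875 = 36.3 kips; rupture φR_n = 0.75×0.6×70×0.3125×3.875 = 38.1 kips; take 36.3 kips (yield).
Tension yield (gross): A_g = 1.5625×0.3125 = 0.48828 in². φR_n = 0.90 × 50 × 0.48828 = 22.0 kips.
Governing: min(16.2, 36.3, 22.0) = 16.2 kips → weld metal.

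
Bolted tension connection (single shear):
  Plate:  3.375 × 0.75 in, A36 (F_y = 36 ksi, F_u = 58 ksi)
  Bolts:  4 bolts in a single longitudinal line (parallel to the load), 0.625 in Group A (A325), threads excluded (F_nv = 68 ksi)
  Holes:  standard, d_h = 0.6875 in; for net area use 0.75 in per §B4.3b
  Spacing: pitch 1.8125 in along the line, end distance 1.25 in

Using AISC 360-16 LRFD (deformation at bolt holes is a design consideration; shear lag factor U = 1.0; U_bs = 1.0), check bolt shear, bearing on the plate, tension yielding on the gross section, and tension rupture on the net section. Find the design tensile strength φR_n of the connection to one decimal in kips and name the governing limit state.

Bolt shear: A_b = π(0.625)²/4 = 0.3068 in². φR_n = 0.75 × 68 × 0.3068 × 4 × 1 = 62.6 kips.
Bearing (0.75 in plate, F_u = 58 ksi): end bolts L_c = 1.25 − 0.6875/2 = 0.90625, R_n = min(1.2×0.90625×0.75×58, 2.4×0.625×0.75×58) = 47.306 kips/bolt; interior L_c = 1.8125 − 0.6875 = 1.125, R_n = 58.725 kips/bolt. φR_n = 0.75 × (1×47.306 + 3×58.725) = 167.6 kips.
Tension yield (gross): A_g = 3.375×0.75 = 2.5313 in². φR_n = 0.90 × 36 × 2.5313 = 82.0 kips.
Tension rupture (net): A_n = (3.375 − 1×0.75)×0.75 = 1.9688 in² (U = 1.0, A_e = A_n). φR_n = 0.75 × 58 × 1.9688 = 85.6 kips.
Governing: min(62.6, 167.6, 82.0, 85.6) = 62.6 kips → bolt shear.

62.6 kips (bolt shear governs)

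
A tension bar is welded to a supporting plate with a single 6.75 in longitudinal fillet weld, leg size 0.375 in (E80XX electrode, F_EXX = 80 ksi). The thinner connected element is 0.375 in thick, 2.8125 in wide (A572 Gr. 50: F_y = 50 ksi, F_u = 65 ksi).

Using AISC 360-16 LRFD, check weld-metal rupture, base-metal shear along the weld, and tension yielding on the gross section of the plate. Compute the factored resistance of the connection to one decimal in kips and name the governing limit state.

Weld metal: throat = 0.707×0.375 = 0.26513 in, L = 6.75 in. φR_n = 0.75 × 0.6 × 80 × 0.26513 × 6.75 = 64.4 kips.
Base metal shear (0.375 in plate): yield φR_n = 1.0×0.6×50×0.375×6.75 = 75.9 kips; rupture φR_n = 0.75×0.6×65×0.375×6.75 = 74.0 kips; take 74.0 kips (rupture).
Tension yield (gross): A_g = 2.8125×0.375 = 1.0547 in². φR_n = 0.90 × 50 × 1.0547 = 47.5 kips.
Governing: min(64.4, 74.0, 47.5) = 47.5 kips → gross-section yield.

47.5 kips (gross-section yield governs)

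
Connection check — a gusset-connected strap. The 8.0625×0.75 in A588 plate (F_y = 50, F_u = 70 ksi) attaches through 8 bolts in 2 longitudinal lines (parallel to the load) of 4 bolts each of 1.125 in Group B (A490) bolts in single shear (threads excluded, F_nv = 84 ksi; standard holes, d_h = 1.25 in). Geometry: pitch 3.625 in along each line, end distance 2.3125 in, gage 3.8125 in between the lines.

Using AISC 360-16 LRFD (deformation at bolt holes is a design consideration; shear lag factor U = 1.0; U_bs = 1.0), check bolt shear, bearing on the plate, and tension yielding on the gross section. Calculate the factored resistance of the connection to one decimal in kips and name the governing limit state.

Bolt shear: A_b = π(1.125)²/4 = 0.99402 in². φR_n = 0.75 × 84 × 0.99402 × 8 × 1 = 501.0 kips.
Bearing (0.75 in plate, F_u = 70 ksi): end bolts L_c = 2.3125 − 1.25/2 = 1.6875, R_n = min(1.2×1.6875×0.75×70, 2.4×1.125×0.75×70) = 106.31 kips/bolt; interior L_c = 3.625 − 1.25 = 2.375, R_n = 141.75 kips/bolt. φR_n = 0.75 × (2×106.31 + 6×141.75) = 797.3 kips.
Tension yield (gross): A_g = 8.0625×0.75 = 6.0469 in². φR_n = 0.90 × 50 × 6.0469 = 272.1 kips.
Governing: min(501.0, 797.3, 272.1) = 272.1 kips → gross-section yield.

272.1 kips (gross-section yield governs)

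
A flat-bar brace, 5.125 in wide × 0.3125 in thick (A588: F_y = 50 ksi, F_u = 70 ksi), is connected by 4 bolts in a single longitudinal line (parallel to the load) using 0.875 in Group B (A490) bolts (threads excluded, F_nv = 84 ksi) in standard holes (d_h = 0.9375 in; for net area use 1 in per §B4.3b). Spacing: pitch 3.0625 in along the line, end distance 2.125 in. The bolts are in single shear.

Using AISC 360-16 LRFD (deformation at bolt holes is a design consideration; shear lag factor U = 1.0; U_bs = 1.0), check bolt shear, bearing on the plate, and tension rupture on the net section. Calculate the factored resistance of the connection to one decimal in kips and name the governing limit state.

67.7 kips (net-section rupture governs)

Bolt shear: A_b = π(0.875)²/4 = 0.60132 in². φR_n = 0.75 × 84 × 0.60132 × 4 × 1 = 151.5 kips.
Bearing (0.3125 in plate, F_u = 70 ksi): end bolts L_c = 2.125 − 0.9375/2 = 1.65625, R_n = min(1.2×1.65625×0.3125×70, 2.4×0.875×0.3125×70) = 43.477 kips/bolt; interior L_c = 3.0625 − 0.9375 = 2.125, R_n = 45.938 kips/bolt. φR_n = 0.75 × (1×43.477 + 3×45.938) = 136.0 kips.
Tension rupture (net): A_n = (5.125 − 1×1)×0.3125 = 1.2891 in² (U = 1.0, A_e = A_n). φR_n = 0.75 × 70 × 1.2891 = 67.7 kips.
Governing: min(151.5, 136.0, 67.7) = 67.7 kips → net-section rupture.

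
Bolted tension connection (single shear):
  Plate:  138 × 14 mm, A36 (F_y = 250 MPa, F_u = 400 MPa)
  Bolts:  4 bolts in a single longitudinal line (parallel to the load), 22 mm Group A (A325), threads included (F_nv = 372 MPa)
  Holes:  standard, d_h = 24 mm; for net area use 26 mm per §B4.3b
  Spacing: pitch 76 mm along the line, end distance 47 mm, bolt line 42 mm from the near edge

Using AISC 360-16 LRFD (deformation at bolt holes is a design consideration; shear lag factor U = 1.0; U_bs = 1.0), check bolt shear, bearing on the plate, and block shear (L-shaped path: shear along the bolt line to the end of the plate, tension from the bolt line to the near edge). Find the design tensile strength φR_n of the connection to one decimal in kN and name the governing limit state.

Bolt shear: A_b = π(22)²/4 = 380.13 mm². φR_n = 0.75 × 372 × 380.13 × 4 × 1 = 424.2 kN.
Bearing (14 mm plate, F_u = 400 MPa): end bolts L_c = 47 − 24/2 = 35, R_n = min(1.2×35×14×400, 2.4×22×14×400) = 235.2 kN/bolt; interior L_c = 76 − 24 = 52, R_n = 295.68 kN/bolt. φR_n = 0.75 × (1×235.2 + 3×295.68) = 841.7 kN.
Block shear: shear path 1×[47+3×76] = 1×275 mm, A_gv = 3850, A_nv = 1×(275 − 3.5×26)×14 = 2576 mm²; tension to near edge: (42 − 0.5×26)×14 = 406 mm². R_n = min(0.6×400×2576, 0.6×250×3850) + 1.0×400×406 = min(618.24, 577.5) + 162.4 = 739.9 kN. φR_n = 0.75 × 739.9 = 554.9 kN.
Governing: min(424.2, 841.7, 554.9) = 424.2 kN → bolt shear.

424.2 kN (bolt shear governs)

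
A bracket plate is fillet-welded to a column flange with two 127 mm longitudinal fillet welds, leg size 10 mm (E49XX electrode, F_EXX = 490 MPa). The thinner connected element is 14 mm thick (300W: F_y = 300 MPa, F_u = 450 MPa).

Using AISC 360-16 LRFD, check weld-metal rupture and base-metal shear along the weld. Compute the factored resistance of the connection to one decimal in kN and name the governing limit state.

Weld metal: throat = 0.707×10 = 7.07 mm, L = 2×127 = 254 mm. φR_n = 0.75 × 0.6 × 490 × 7.07 × 254 = 396.0 kN.
Base metal shear (14 mm plate): yield φR_n = 1.0×0.6×300×14×254 = 640.1 kN; rupture φR_n = 0.75×0.6×450×14×254 = 720.1 kN; take 640.1 kN (yield).
Governing: min(396.0, 640.1) = 396.0 kN → weld metal.

396.0 kN (weld metal governs)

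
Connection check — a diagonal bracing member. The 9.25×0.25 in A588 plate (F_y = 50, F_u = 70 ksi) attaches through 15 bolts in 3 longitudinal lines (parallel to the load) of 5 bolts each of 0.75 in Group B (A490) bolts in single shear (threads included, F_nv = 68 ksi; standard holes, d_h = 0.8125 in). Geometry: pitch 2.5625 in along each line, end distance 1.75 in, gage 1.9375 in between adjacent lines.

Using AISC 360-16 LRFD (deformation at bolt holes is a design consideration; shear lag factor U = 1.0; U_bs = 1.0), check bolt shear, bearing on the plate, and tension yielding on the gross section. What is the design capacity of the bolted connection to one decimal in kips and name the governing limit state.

104.1 kips (gross-section yield governs)

Bolt shear: A_b = π(0.75)²/4 = 0.44179 in². φR_n = 0.75 × 68 × 0.44179 × 15 × 1 = 338.0 kips.
Bearing (0.25 in plate, F_u = 70 ksi): end bolts L_c = 1.75 − 0.8125/2 = 1.34375, R_n = min(1.2×1.34375×0.25×70, 2.4×0.75×0.25×70) = 28.219 kips/bolt; interior L_c = 2.5625 − 0.8125 = 1.75, R_n = 31.5 kips/bolt. φR_n = 0.75 × (3×28.219 + 12×31.5) = 347.0 kips.
Tension yield (gross): A_g = 9.25×0.25 = 2.3125 in². φR_n = 0.90 × 50 × 2.3125 = 104.1 kips.
Governing: min(338.0, 347.0, 104.1) = 104.1 kips → gross-section yield.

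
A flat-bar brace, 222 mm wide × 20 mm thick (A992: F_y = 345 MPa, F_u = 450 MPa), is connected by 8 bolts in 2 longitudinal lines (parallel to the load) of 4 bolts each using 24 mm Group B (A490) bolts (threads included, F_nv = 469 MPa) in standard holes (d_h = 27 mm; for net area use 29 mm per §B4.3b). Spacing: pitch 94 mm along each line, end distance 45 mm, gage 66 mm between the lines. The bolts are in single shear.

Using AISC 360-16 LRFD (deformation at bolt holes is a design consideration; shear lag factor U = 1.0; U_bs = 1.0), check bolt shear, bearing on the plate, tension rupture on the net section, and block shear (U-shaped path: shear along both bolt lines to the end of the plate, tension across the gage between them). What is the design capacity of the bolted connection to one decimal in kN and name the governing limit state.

Bolt shear: A_b = π(24)²/4 = 452.39 mm². φR_n = 0.75 × 469 × 452.39 × 8 × 1 = 1273.0 kN.
Bearing (20 mm plate, F_u = 450 MPa): end bolts L_c = 45 − 27/2 = 31.5, R_n = min(1.2×31.5×20×450, 2.4×24×20×450) = 340.2 kN/bolt; interior L_c = 94 − 27 = 67, R_n = 518.4 kN/bolt. φR_n = 0.75 × (2×340.2 + 6×518.4) = 2843.1 kN.
Tension rupture (net): A_n = (222 − 2×29)×20 = 3280 mm² (U = 1.0, A_e = A_n). φR_n = 0.75 × 450 × 3280 = 1107.0 kN.
Block shear: shear path 2×[45+3×94] = 2×327 mm, A_gv = 13080, A_nv = 2×(327 − 3.5×29)×20 = 9020 mm²; tension across gage: (66 − 1×29)×20 = 740 mm². R_n = min(0.6×450×9020, 0.6×345×13080) + 1.0×450×740 = min(2435.4, 2707.6) + 333 = 2768.4 kN. φR_n = 0.75 × 2768.4 = 2076.3 kN.
Governing: min(1273.0, 2843.1, 1107.0, 2076.3) = 1107.0 kN → net-section rupture.

1107.0 kN (net-section rupture governs)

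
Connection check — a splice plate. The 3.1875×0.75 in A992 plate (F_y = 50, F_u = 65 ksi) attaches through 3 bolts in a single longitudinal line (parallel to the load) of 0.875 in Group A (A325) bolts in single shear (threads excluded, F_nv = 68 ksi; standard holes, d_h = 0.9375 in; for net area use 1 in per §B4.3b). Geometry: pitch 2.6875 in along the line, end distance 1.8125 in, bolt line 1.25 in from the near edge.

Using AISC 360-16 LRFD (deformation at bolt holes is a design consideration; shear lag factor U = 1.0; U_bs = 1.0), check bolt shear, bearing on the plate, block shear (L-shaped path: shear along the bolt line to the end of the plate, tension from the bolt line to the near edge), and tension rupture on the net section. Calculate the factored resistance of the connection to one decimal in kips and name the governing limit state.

80.0 kips (net-section rupture governs)

Bolt shear: A_b = π(0.875)²/4 = 0.60132 in². φR_n = 0.75 × 68 × 0.60132 × 3 × 1 = 92.0 kips.
Bearing (0.75 in plate, F_u = 65 ksi): end bolts L_c = 1.8125 − 0.9375/2 = 1.34375, R_n = min(1.2×1.34375×0.75×65, 2.4×0.875×0.75×65) = 78.609 kips/bolt; interior L_c = 2.6875 − 0.9375 = 1.75, R_n = 102.38 kips/bolt. φR_n = 0.75 × (1×78.609 + 2×102.38) = 212.5 kips.
Block shear: shear path 1×[1.8125+2×2.6875] = 1×7.1875 in, A_gv = 5.3906, A_nv = 1×(7.1875 − 2.5×1)×0.75 = 3.5156 in²; tension to near edge: (1.25 − 0.5×1)×0.75 = 0.5625 in². R_n = min(0.6×65×3.5156, 0.6×50×5.3906) + 1.0×65×0.5625 = min(137.11, 161.72) + 36.563 = 173.67 kips. φR_n = 0.75 × 173.67 = 130.3 kips.
Tension rupture (net): A_n = (3.1875 − 1×1)×0.75 = 1.6406 in² (U = 1.0, A_e = A_n). φR_n = 0.75 × 65 × 1.6406 = 80.0 kips.
Governing: min(92.0, 212.5, 130.3, 80.0) = 80.0 kips → net-section rupture.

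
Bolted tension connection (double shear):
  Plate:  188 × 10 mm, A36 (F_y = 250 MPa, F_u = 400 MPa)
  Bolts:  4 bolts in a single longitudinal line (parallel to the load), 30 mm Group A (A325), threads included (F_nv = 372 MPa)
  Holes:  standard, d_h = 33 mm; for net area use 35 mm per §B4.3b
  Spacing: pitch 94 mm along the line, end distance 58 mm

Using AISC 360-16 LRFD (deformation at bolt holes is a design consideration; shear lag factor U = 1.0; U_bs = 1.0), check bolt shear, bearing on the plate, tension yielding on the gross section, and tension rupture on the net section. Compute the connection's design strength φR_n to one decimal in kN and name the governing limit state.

423.0 kN (gross-section yield governs)

Bolt shear: A_b = π(30)²/4 = 706.86 mm². φR_n = 0.75 × 372 × 706.86 × 4 × 2 = 1577.7 kN.
Bearing (10 mm plate, F_u = 400 MPa): end bolts L_c = 58 − 33/2 = 41.5, R_n = min(1.2×41.5×10×400, 2.4×30×10×400) = 199.2 kN/bolt; interior L_c = 94 − 33 = 61, R_n = 288 kN/bolt. φR_n = 0.75 × (1×199.2 + 3×288) = 797.4 kN.
Tension yield (gross): A_g = 188×10 = 1880 mm². φR_n = 0.90 × 250 × 1880 = 423.0 kN.
Tension rupture (net): A_n = (188 − 1×35)×10 = 1530 mm² (U = 1.0, A_e = A_n). φR_n = 0.75 × 400 × 1530 = 459.0 kN.
Governing: min(1577.7, 797.4, 423.0, 459.0) = 423.0 kN → gross-section yield.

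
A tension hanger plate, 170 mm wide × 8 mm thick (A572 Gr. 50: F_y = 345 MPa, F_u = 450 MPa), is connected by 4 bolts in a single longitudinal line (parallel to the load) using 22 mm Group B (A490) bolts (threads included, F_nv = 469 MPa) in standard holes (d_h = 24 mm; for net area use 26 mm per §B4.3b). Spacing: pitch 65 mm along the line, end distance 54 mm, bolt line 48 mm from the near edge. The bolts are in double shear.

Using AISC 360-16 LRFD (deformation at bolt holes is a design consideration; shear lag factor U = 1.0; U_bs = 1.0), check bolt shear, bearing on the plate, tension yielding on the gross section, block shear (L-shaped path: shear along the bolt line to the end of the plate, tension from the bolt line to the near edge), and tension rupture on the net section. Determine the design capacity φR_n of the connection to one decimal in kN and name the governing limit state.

Bolt shear: A_b = π(22)²/4 = 380.13 mm². φR_n = 0.75 × 469 × 380.13 × 4 × 2 = 1069.7 kN.
Bearing (8 mm plate, F_u = 450 MPa): end bolts L_c = 54 − 24/2 = 42, R_n = min(1.2×42×8×450, 2.4×22×8×450) = 181.44 kN/bolt; interior L_c = 65 − 24 = 41, R_n = 177.12 kN/bolt. φR_n = 0.75 × (1×181.44 + 3×177.12) = 534.6 kN.
Tension yield (gross): A_g = 170×8 = 1360 mm². φR_n = 0.90 × 345 × 1360 = 422.3 kN.
Block shear: shear path 1×[54+3×65] = 1×249 mm, A_gv = 1992, A_nv = 1×(249 − 3.5×26)×8 = 1264 mm²; tension to near edge: (48 − 0.5×26)×8 = 280 mm². R_n = min(0.6×450×1264, 0.6×345×1992) + 1.0×450×280 = min(341.28, 412.34) + 126 = 467.28 kN. φR_n = 0.75 × 467.28 = 350.5 kN.
Tension rupture (net): A_n = (170 − 1×26)×8 = 1152 mm² (U = 1.0, A_e = A_n). φR_n = 0.75 × 450 × 1152 = 388.8 kN.
Governing: min(1069.7, 534.6, 422.3, 350.5, 388.8) = 350.5 kN → block shear.

350.5 kN (block shear governs)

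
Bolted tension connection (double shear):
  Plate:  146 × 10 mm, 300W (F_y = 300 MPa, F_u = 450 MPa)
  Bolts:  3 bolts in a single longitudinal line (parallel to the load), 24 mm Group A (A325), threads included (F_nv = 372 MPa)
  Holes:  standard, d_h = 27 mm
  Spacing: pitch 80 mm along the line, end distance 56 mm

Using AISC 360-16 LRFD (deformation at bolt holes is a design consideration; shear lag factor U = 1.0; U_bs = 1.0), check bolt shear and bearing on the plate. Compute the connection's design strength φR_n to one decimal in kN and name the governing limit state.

Bolt shear: A_b = π(24)²/4 = 452.39 mm². φR_n = 0.75 × 372 × 452.39 × 3 × 2 = 757.3 kN.
Bearing (10 mm plate, F_u = 450 MPa): end bolts L_c = 56 − 27/2 = 42.5, R_n = min(1.2×42.5×10×450, 2.4×24×10×450) = 229.5 kN/bolt; interior L_c = 80 − 27 = 53, R_n = 259.2 kN/bolt. φR_n = 0.75 × (1×229.5 + 2×259.2) = 560.9 kN.
Governing: min(757.3, 560.9) = 560.9 kN → bearing.

560.9 kN (bearing governs)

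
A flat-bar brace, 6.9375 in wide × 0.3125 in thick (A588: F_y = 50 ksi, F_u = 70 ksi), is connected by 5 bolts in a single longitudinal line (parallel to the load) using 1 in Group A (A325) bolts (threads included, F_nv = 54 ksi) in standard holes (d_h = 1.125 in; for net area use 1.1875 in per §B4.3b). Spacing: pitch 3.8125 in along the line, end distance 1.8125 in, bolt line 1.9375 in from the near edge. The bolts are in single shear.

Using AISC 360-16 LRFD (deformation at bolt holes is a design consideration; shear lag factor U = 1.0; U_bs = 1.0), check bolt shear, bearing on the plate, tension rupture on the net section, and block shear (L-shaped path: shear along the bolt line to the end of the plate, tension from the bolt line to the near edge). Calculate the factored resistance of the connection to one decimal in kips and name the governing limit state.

Bolt shear: A_b = π(1)²/4 = 0.7854 in². φR_n = 0.75 × 54 × 0.7854 × 5 × 1 = 159.0 kips.
Bearing (0.3125 in plate, F_u = 70 ksi): end bolts L_c = 1.8125 − 1.125/2 = 1.25, R_n = min(1.2×1.25×0.3125×70, 2.4×1×0.3125×70) = 32.813 kips/bolt; interior L_c = 3.8125 − 1.125 = 2.6875, R_n = 52.5 kips/bolt. φR_n = 0.75 × (1×32.813 + 4×52.5) = 182.1 kips.
Tension rupture (net): A_n = (6.9375 − 1×1.1875)×0.3125 = 1.7969 in² (U = 1.0, A_e = A_n). φR_n = 0.75 × 70 × 1.7969 = 94.3 kips.
Block shear: shear path 1×[1.8125+4×3.8125] = 1×17.0625 in, A_gv = 5.332, A_nv = 1×(17.0625 − 4.5×1.1875)×0.3125 = 3.6621 in²; tension to near edge: (1.9375 − 0.5×1.1875)×0.3125 = 0.41992 in². R_n = min(0.6×70×3.6621, 0.6×50×5.332) + 1.0×70×0.41992 = min(153.81, 159.96) + 29.394 = 183.2 kips. φR_n = 0.75 × 183.2 = 137.4 kips.
Governing: min(159.0, 182.1, 94.3, 137.4) = 94.3 kips → net-section rupture.

94.3 kips (net-section rupture governs)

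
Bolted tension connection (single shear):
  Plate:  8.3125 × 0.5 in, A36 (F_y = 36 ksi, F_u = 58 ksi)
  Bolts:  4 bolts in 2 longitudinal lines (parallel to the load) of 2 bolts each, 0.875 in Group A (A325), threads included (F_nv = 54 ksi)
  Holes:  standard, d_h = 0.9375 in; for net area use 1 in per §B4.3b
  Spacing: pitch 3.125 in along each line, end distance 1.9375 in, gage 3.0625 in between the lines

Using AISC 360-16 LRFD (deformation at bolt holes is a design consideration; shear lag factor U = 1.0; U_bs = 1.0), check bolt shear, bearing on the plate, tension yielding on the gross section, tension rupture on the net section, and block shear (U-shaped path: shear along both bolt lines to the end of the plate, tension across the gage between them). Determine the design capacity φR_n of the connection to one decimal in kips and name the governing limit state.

97.4 kips (bolt shear governs)

Bolt shear: A_b = π(0.875)²/4 = 0.60132 in². φR_n = 0.75 × 54 × 0.60132 × 4 × 1 = 97.4 kips.
Bearing (0.5 in plate, F_u = 58 ksi): end bolts L_c = 1.9375 − 0.9375/2 = 1.46875, R_n = min(1.2×1.46875×0.5×58, 2.4×0.875×0.5×58) = 51.113 kips/bolt; interior L_c = 3.125 − 0.9375 = 2.1875, R_n = 60.9 kips/bolt. φR_n = 0.75 × (2×51.113 + 2×60.9) = 168.0 kips.
Tension yield (gross): A_g = 8.3125×0.5 = 4.1563 in². φR_n = 0.90 × 36 × 4.1563 = 134.7 kips.
Tension rupture (net): A_n = (8.3125 − 2×1)×0.5 = 3.1563 in² (U = 1.0, A_e = A_n). φR_n = 0.75 × 58 × 3.1563 = 137.3 kips.
Block shear: shear path 2×[1.9375+1×3.125] = 2×5.0625 in, A_gv = 5.0625, A_nv = 2×(5.0625 − 1.5×1)×0.5 = 3.5625 in²; tension across gage: (3.0625 − 1×1)×0.5 = 1.0313 in². R_n = min(0.6×58×3.5625, 0.6×36×5.0625) + 1.0×58×1.0313 = min(123.98, 109.35) + 59.815 = 169.17 kips. φR_n = 0.75 × 169.17 = 126.9 kips.
Governing: min(97.4, 168.0, 134.7, 137.3, 126.9) = 97.4 kips → bolt shear.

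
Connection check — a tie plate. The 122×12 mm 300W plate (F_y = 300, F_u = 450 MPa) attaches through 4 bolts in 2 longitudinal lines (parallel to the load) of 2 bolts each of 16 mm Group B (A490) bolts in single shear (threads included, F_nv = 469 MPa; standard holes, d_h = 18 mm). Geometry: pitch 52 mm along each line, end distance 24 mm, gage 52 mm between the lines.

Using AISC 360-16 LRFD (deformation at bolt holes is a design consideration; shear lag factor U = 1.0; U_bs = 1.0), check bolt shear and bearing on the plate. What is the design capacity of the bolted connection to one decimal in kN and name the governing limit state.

282.9 kN (bolt shear governs)

Bolt shear: A_b = π(16)²/4 = 201.06 mm². φR_n = 0.75 × 469 × 201.06 × 4 × 1 = 282.9 kN.
Bearing (12 mm plate, F_u = 450 MPa): end bolts L_c = 24 − 18/2 = 15, R_n = min(1.2×15×12×450, 2.4×16×12×450) = 97.2 kN/bolt; interior L_c = 52 − 18 = 34, R_n = 207.36 kN/bolt. φR_n = 0.75 × (2×97.2 + 2×207.36) = 456.8 kN.
Governing: min(282.9, 456.8) = 282.9 kN → bolt shear.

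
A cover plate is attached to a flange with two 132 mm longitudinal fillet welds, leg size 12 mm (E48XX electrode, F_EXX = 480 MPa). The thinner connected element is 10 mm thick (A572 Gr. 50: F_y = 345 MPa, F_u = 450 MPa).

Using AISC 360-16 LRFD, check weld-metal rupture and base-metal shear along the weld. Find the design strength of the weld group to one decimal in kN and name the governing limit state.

483.8 kN (weld metal governs)

Weld metal: throat = 0.707×12 = 8.484 mm, L = 2×132 = 264 mm. φR_n = 0.75 × 0.6 × 480 × 8.484 × 264 = 483.8 kN.
Base metal shear (10 mm plate): yield φR_n = 1.0×0.6×345×10×264 = 546.5 kN; rupture φR_n = 0.75×0.6×450×10×264 = 534.6 kN; take 534.6 kN (rupture).
Governing: min(483.8, 534.6) = 483.8 kN → weld metal.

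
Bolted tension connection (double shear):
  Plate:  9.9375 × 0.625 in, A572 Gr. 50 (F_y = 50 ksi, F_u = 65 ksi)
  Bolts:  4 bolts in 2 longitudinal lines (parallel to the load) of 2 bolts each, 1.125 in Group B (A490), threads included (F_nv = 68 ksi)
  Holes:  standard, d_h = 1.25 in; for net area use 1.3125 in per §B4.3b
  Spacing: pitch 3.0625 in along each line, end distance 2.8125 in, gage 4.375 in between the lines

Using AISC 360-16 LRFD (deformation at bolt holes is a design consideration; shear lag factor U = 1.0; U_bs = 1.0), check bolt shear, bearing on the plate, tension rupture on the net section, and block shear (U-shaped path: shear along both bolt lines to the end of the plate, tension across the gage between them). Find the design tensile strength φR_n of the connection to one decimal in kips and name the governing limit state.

Bolt shear: A_b = π(1.125)²/4 = 0.99402 in². φR_n = 0.75 × 68 × 0.99402 × 4 × 2 = 405.6 kips.
Bearing (0.625 in plate, F_u = 65 ksi): end bolts L_c = 2.8125 − 1.25/2 = 2.1875, R_n = min(1.2×2.1875×0.625×65, 2.4×1.125×0.625×65) = 106.64 kips/bolt; interior L_c = 3.0625 − 1.25 = 1.8125, R_n = 88.359 kips/bolt. φR_n = 0.75 × (2×106.64 + 2×88.359) = 292.5 kips.
Tension rupture (net): A_n = (9.9375 − 2×1.3125)×0.625 = 4.5703 in² (U = 1.0, A_e = A_n). φR_n = 0.75 × 65 × 4.5703 = 222.8 kips.
Block shear: shear path 2×[2.8125+1×3.0625] = 2×5.875 in, A_gv = 7.3438, A_nv = 2×(5.875 − 1.5×1.3125)×0.625 = 4.8828 in²; tension across gage: (4.375 − 1×1.3125)×0.625 = 1.9141 in². R_n = min(0.6×65×4.8828, 0.6×50×7.3438) + 1.0×65×1.9141 = min(190.43, 220.31) + 124.42 = 314.85 kips. φR_n = 0.75 × 314.85 = 236.1 kips.
Governing: min(405.6, 292.5, 222.8, 236.1) = 222.8 kips → net-section rupture.

222.8 kips (net-section rupture governs)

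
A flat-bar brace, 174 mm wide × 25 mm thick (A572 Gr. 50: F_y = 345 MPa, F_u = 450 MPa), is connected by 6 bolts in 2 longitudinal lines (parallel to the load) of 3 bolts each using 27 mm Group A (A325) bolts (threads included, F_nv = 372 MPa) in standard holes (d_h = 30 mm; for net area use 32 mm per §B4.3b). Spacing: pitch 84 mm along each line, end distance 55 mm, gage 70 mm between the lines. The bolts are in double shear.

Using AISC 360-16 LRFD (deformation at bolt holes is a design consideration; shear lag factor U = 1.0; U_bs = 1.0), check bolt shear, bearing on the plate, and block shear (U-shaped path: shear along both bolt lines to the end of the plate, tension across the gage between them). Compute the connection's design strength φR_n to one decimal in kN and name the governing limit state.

Bolt shear: A_b = π(27)²/4 = 572.56 mm². φR_n = 0.75 × 372 × 572.56 × 6 × 2 = 1916.9 kN.
Bearing (25 mm plate, F_u = 450 MPa): end bolts L_c = 55 − 30/2 = 40, R_n = min(1.2×40×25×450, 2.4×27×25×450) = 540 kN/bolt; interior L_c = 84 − 30 = 54, R_n = 729 kN/bolt. φR_n = 0.75 × (2×540 + 4×729) = 2997.0 kN.
Block shear: shear path 2×[55+2×84] = 2×223 mm, A_gv = 11150, A_nv = 2×(223 − 2.5×32)×25 = 7150 mm²; tension across gage: (70 − 1×32)×25 = 950 mm². R_n = min(0.6×450×7150, 0.6×345×11150) + 1.0×450×950 = min(1930.5, 2308.1) + 427.5 = 2358 kN. φR_n = 0.75 × 2358 = 1768.5 kN.
Governing: min(1916.9, 2997.0, 1768.5) = 1768.5 kN → block shear.

1768.5 kN (block shear governs)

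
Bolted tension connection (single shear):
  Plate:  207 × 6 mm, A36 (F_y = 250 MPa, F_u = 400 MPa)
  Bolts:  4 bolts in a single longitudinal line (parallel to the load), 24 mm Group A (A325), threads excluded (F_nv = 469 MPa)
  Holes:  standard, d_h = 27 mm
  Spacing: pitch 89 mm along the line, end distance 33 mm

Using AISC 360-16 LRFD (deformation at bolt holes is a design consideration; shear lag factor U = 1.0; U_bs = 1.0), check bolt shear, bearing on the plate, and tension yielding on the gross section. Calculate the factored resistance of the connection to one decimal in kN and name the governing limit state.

279.5 kN (gross-section yield governs)

Bolt shear: A_b = π(24)²/4 = 452.39 mm². φR_n = 0.75 × 469 × 452.39 × 4 × 1 = 636.5 kN.
Bearing (6 mm plate, F_u = 400 MPa): end bolts L_c = 33 − 27/2 = 19.5, R_n = min(1.2×19.5×6×400, 2.4×24×6×400) = 56.16 kN/bolt; interior L_c = 89 − 27 = 62, R_n = 138.24 kN/bolt. φR_n = 0.75 × (1×56.16 + 3×138.24) = 353.2 kN.
Tension yield (gross): A_g = 207×6 = 1242 mm². φR_n = 0.90 × 250 × 1242 = 279.5 kN.
Governing: min(636.5, 353.2, 279.5) = 279.5 kN → gross-section yield.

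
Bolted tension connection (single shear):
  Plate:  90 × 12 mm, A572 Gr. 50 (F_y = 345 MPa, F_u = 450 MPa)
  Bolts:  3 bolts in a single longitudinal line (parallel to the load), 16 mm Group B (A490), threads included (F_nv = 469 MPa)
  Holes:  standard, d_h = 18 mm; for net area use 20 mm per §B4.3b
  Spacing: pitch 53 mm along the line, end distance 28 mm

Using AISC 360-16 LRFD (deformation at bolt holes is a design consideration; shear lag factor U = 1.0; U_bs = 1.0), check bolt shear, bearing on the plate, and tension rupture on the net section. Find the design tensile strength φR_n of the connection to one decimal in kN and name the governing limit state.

Bolt shear: A_b = π(16)²/4 = 201.06 mm². φR_n = 0.75 × 469 × 201.06 × 3 × 1 = 212.2 kN.
Bearing (12 mm plate, F_u = 450 MPa): end bolts L_c = 28 − 18/2 = 19, R_n = min(1.2×19×12×450, 2.4×16×12×450) = 123.12 kN/bolt; interior L_c = 53 − 18 = 35, R_n = 207.36 kN/bolt. φR_n = 0.75 × (1×123.12 + 2×207.36) = 403.4 kN.
Tension rupture (net): A_n = (90 − 1×20)×12 = 840 mm² (U = 1.0, A_e = A_n). φR_n = 0.75 × 450 × 840 = 283.5 kN.
Governing: min(212.2, 403.4, 283.5) = 212.2 kN → bolt shear.

212.2 kN (bolt shear governs)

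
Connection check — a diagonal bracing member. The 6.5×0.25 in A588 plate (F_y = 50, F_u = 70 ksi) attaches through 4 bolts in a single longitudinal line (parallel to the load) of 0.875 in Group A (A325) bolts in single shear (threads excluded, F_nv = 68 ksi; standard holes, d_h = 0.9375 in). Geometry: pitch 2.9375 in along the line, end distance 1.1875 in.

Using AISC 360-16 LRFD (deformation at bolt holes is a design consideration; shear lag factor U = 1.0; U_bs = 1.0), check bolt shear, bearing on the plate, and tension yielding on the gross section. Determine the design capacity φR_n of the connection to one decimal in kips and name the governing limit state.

73.1 kips (gross-section yield governs)

Bolt shear: A_b = π(0.875)²/4 = 0.60132 in². φR_n = 0.75 × 68 × 0.60132 × 4 × 1 = 122.7 kips.
Bearing (0.25 in plate, F_u = 70 ksi): end bolts L_c = 1.1875 − 0.9375/2 = 0.71875, R_n = min(1.2×0.71875×0.25×70, 2.4×0.875×0.25×70) = 15.094 kips/bolt; interior L_c = 2.9375 − 0.9375 = 2, R_n = 36.75 kips/bolt. φR_n = 0.75 × (1×15.094 + 3×36.75) = 94.0 kips.
Tension yield (gross): A_g = 6.5×0.25 = 1.625 in². φR_n = 0.90 × 50 × 1.625 = 73.1 kips.
Governing: min(122.7, 94.0, 73.1) = 73.1 kips → gross-section yield.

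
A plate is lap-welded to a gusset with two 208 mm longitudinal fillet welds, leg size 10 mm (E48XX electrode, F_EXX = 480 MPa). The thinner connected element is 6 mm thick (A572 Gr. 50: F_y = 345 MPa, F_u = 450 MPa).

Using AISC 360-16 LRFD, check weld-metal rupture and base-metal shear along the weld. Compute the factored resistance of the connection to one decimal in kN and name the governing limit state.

505.4 kN (base-metal shear governs)

Weld metal: throat = 0.707×10 = 7.07 mm, L = 2×208 = 416 mm. φR_n = 0.75 × 0.6 × 480 × 7.07 × 416 = 635.3 kN.
Base metal shear (6 mm plate): yield φR_n = 1.0×0.6×345×6×416 = 516.7 kN; rupture φR_n = 0.75×0.6×450×6×416 = 505.4 kN; take 505.4 kN (rupture).
Governing: min(635.3, 505.4) = 505.4 kN → base-metal shear.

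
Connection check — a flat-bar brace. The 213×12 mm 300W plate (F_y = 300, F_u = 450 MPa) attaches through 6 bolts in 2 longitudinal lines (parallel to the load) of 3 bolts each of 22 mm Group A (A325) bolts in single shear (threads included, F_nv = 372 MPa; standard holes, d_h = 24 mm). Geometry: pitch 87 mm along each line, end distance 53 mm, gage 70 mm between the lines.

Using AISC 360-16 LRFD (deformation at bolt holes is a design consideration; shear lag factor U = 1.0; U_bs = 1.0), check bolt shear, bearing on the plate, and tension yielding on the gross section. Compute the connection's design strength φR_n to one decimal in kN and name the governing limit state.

Bolt shear: A_b = π(22)²/4 = 380.13 mm². φR_n = 0.75 × 372 × 380.13 × 6 × 1 = 636.3 kN.
Bearing (12 mm plate, F_u = 450 MPa): end bolts L_c = 53 − 24/2 = 41, R_n = min(1.2×41×12×450, 2.4×22×12×450) = 265.68 kN/bolt; interior L_c = 87 − 24 = 63, R_n = 285.12 kN/bolt. φR_n = 0.75 × (2×265.68 + 4×285.12) = 1253.9 kN.
Tension yield (gross): A_g = 213×12 = 2556 mm². φR_n = 0.90 × 300 × 2556 = 690.1 kN.
Governing: min(636.3, 1253.9, 690.1) = 636.3 kN → bolt shear.

636.3 kN (bolt shear governs)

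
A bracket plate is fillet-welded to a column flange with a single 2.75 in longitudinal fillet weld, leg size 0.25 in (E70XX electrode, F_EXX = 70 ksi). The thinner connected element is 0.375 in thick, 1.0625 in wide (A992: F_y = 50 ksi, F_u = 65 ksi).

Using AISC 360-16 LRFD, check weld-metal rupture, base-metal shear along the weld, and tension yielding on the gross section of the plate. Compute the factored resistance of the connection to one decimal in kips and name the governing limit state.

15.3 kips (weld metal governs)

Weld metal: throat = 0.707×0.25 = 0.17675 in, L = 2.75 in. φR_n = 0.75 × 0.6 × 70 × 0.17675 × 2.75 = 15.3 kips.
Base metal shear (0.375 in plate): yield φR_n = 1.0×0.6×50×0.375×2.75 = 30.9 kips; rupture φR_n = 0.75×0.6×65×0.375×2.75 = 30.2 kips; take 30.2 kips (rupture).
Tension yield (gross): A_g = 1.0625×0.375 = 0.39844 in². φR_n = 0.90 × 50 × 0.39844 = 17.9 kips.
Governing: min(15.3, 30.2, 17.9) = 15.3 kips → weld metal.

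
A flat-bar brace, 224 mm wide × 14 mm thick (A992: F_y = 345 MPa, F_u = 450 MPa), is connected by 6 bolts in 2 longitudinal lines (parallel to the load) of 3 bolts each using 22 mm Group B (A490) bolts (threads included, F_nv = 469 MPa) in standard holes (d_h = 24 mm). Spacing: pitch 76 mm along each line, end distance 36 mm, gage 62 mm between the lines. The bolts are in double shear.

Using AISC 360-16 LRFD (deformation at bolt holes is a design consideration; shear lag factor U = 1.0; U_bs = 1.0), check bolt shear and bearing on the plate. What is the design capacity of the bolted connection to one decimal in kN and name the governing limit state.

Bolt shear: A_b = π(22)²/4 = 380.13 mm². φR_n = 0.75 × 469 × 380.13 × 6 × 2 = 1604.5 kN.
Bearing (14 mm plate, F_u = 450 MPa): end bolts L_c = 36 − 24/2 = 24, R_n = min(1.2×24×14×450, 2.4×22×14×450) = 181.44 kN/bolt; interior L_c = 76 − 24 = 52, R_n = 332.64 kN/bolt. φR_n = 0.75 × (2×181.44 + 4×332.64) = 1270.1 kN.
Governing: min(1604.5, 1270.1) = 1270.1 kN → bearing.

1270.1 kN (bearing governs)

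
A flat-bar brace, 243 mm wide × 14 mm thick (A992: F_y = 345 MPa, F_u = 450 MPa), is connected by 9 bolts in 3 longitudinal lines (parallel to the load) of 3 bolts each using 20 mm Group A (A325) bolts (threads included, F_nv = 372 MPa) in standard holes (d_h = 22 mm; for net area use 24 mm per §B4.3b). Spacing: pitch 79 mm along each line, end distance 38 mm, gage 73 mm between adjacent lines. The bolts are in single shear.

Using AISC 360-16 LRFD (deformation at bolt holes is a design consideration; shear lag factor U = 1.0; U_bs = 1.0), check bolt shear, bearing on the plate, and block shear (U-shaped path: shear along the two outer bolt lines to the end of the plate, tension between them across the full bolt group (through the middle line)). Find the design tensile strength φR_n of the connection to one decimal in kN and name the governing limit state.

Bolt shear: A_b = π(20)²/4 = 314.16 mm². φR_n = 0.75 × 372 × 314.16 × 9 × 1 = 788.9 kN.
Bearing (14 mm plate, F_u = 450 MPa): end bolts L_c = 38 − 22/2 = 27, R_n = min(1.2×27×14×450, 2.4×20×14×450) = 204.12 kN/bolt; interior L_c = 79 − 22 = 57, R_n = 302.4 kN/bolt. φR_n = 0.75 × (3×204.12 + 6×302.4) = 1820.1 kN.
Block shear: shear path 2×[38+2×79] = 2×196 mm, A_gv = 5488, A_nv = 2×(196 − 2.5×24)×14 = 3808 mm²; tension across gage: (146 − 2×24)×14 = 1372 mm². R_n = min(0.6×450×3808, 0.6×345×5488) + 1.0×450×1372 = min(1028.2, 1136) + 617.4 = 1645.6 kN. φR_n = 0.75 × 1645.6 = 1234.2 kN.
Governing: min(788.9, 1820.1, 1234.2) = 788.9 kN → bolt shear.

788.9 kN (bolt shear governs)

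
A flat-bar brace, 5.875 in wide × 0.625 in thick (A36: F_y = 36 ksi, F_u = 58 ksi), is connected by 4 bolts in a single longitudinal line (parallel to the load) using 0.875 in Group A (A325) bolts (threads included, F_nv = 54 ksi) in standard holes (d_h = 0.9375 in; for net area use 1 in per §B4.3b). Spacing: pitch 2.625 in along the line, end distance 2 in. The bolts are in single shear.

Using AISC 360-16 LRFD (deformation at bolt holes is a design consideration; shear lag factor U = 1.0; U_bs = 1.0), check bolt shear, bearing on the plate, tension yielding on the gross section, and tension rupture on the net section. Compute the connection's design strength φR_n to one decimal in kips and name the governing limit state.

97.4 kips (bolt shear governs)

Bolt shear: A_b = π(0.875)²/4 = 0.60132 in². φR_n = 0.75 × 54 × 0.60132 × 4 × 1 = 97.4 kips.
Bearing (0.625 in plate, F_u = 58 ksi): end bolts L_c = 2 − 0.9375/2 = 1.53125, R_n = min(1.2×1.53125×0.625×58, 2.4×0.875×0.625×58) = 66.609 kips/bolt; interior L_c = 2.625 − 0.9375 = 1.6875, R_n = 73.406 kips/bolt. φR_n = 0.75 × (1×66.609 + 3×73.406) = 215.1 kips.
Tension yield (gross): A_g = 5.875×0.625 = 3.6719 in². φR_n = 0.90 × 36 × 3.6719 = 119.0 kips.
Tension rupture (net): A_n = (5.875 − 1×1)×0.625 = 3.0469 in² (U = 1.0, A_e = A_n). φR_n = 0.75 × 58 × 3.0469 = 132.5 kips.
Governing: min(97.4, 215.1, 119.0, 132.5) = 97.4 kips → bolt shear.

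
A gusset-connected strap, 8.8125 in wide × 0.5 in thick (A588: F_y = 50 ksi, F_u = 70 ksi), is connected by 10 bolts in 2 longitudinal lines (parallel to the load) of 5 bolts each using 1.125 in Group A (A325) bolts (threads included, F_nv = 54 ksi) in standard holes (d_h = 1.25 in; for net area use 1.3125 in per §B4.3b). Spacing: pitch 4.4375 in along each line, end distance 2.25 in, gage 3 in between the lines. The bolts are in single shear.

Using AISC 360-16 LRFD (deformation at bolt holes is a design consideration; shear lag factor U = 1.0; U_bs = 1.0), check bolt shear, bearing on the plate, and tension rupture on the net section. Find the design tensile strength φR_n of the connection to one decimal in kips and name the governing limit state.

162.4 kips (net-section rupture governs)

Bolt shear: A_b = π(1.125)²/4 = 0.99402 in². φR_n = 0.75 × 54 × 0.99402 × 10 × 1 = 402.6 kips.
Bearing (0.5 in plate, F_u = 70 ksi): end bolts L_c = 2.25 − 1.25/2 = 1.625, R_n = min(1.2×1.625×0.5×70, 2.4×1.125×0.5×70) = 68.25 kips/bolt; interior L_c = 4.4375 − 1.25 = 3.1875, R_n = 94.5 kips/bolt. φR_n = 0.75 × (2×68.25 + 8×94.5) = 669.4 kips.
Tension rupture (net): A_n = (8.8125 − 2×1.3125)×0.5 = 3.0938 in² (U = 1.0, A_e = A_n). φR_n = 0.75 × 70 × 3.0938 = 162.4 kips.
Governing: min(402.6, 669.4, 162.4) = 162.4 kips → net-section rupture.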